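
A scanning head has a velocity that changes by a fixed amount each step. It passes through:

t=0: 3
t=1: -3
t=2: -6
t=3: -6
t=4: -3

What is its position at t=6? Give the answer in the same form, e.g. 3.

First differences are -6, -3, +0, +3; their common second difference is +3 (constant acceleration).
step 5: -3 + 6 → 3
step 6: 3 + 9 → 12

12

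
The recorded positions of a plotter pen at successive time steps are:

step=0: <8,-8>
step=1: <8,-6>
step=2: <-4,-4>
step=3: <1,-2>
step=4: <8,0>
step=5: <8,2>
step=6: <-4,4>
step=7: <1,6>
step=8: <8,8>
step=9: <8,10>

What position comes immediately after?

<-4,12>

The first coordinate repeats the cycle [8, 8, -4, 1] with period 4; step 10 mod 4 = 2, giving -4.
The second coordinate changes by +2 each step, so at step 10 it is -8 + 10·(2) = 12.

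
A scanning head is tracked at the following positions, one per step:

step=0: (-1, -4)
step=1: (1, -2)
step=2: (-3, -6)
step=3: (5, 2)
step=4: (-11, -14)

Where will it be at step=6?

The jumps are (+2, +2), (-4, -4), (+8, +8), (-16, -16) — a geometric progression with ratio -2.
step 5: (-11, -14) + (+32, +32) → (21, 18)
step 6: (21, 18) + (-64, -64) → (-43, -46)

(-43, -46)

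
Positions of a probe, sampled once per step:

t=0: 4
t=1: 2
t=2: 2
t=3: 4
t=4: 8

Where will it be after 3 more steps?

Taking differences between consecutive positions: -2, +0, +2, +4. These grow by +2 each step.
step 5: 8 + 6 → 14
step 6: 14 + 8 → 22
step 7: 22 + 10 → 32

32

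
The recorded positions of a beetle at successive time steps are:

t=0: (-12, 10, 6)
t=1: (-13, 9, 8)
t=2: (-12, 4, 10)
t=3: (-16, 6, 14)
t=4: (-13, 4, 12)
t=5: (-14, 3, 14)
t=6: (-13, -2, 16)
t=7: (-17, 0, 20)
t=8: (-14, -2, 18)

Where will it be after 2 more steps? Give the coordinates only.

(-14, -8, 22)

The moves between consecutive positions are (-1, -1, +2), (+1, -5, +2), (-4, +2, +4), (+3, -2, -2), (-1, -1, +2), (+1, -5, +2), (-4, +2, +4), (+3, -2, -2); they repeat the 4-cycle [(-1, -1, +2), (+1, -5, +2), (-4, +2, +4), (+3, -2, -2)].
step 9: apply (-1, -1, +2) → (-15, -3, 20)
step 10: apply (+1, -5, +2) → (-14, -8, 22)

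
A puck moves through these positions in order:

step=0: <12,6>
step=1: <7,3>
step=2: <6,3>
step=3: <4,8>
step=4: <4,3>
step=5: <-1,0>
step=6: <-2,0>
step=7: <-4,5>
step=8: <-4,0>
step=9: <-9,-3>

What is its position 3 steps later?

<-12,-3>

Differencing gives <-5,-3>, <-1,+0>, <-2,+5>, <+0,-5>, <-5,-3>, <-1,+0>, <-2,+5>, <+0,-5>, <-5,-3>. This is the pattern <-5,-3>, <-1,+0>, <-2,+5>, <+0,-5> repeated.
step 10: apply <-1,+0> → <-10,-3>
step 11: apply <-2,+5> → <-12,2>
step 12: apply <+0,-5> → <-12,-3>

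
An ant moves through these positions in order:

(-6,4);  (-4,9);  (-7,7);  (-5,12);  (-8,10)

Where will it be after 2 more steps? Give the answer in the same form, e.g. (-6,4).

Differencing gives (+2,+5), (-3,-2), (+2,+5), (-3,-2). This is the pattern (+2,+5), (-3,-2) repeated.
step 5: apply (+2,+5) → (-6,15)
step 6: apply (-3,-2) → (-9,13)

(-9,13)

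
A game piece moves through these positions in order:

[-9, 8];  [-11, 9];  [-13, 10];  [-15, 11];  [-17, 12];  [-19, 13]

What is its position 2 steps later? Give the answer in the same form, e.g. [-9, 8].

[-23, 15]

The position changes by [-2, +1] every step.
step 6: [-19, 13] + [-2, +1] → [-21, 14]
step 7: [-21, 14] + [-2, +1] → [-23, 15]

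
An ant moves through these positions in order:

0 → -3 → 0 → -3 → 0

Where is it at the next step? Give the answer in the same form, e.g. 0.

-3

Step-to-step displacements: -3, +3, -3, +3; each is -1× the previous.
step 5: 0 − 3 → -3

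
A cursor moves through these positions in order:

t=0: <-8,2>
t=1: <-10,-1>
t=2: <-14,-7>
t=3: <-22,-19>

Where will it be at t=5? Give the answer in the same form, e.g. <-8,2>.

<-70,-91>

Step-to-step displacements: <-2,-3>, <-4,-6>, <-8,-12>; each is 2× the previous.
step 4: <-22,-19> + <-16,-24> → <-38,-43>
step 5: <-38,-43> + <-32,-48> → <-70,-91>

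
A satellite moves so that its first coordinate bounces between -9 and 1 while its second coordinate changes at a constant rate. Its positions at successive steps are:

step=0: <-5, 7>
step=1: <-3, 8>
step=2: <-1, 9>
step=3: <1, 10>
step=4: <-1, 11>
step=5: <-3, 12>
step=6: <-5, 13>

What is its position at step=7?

<-7, 14>

The first coordinate travels 2 per step and bounces off the walls at -9 and 1.
  step 7: -5 → -7
The second coordinate changes by +1 each step: at step 7 it is 14.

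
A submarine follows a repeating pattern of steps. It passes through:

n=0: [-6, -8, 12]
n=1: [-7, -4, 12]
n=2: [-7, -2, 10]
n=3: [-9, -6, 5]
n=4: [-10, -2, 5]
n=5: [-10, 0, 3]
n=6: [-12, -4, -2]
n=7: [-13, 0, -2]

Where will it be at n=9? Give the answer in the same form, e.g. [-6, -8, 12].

[-15, -2, -9]

The moves between consecutive positions are [-1, +4, +0], [+0, +2, -2], [-2, -4, -5], [-1, +4, +0], [+0, +2, -2], [-2, -4, -5], [-1, +4, +0]; they repeat the 3-cycle [[-1, +4, +0], [+0, +2, -2], [-2, -4, -5]].
step 8: apply [+0, +2, -2] → [-13, 2, -4]
step 9: apply [-2, -4, -5] → [-15, -2, -9]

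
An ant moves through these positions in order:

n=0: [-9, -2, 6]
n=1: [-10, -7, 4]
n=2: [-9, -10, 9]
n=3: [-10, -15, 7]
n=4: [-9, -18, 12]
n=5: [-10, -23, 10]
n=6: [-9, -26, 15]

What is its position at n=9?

[-10, -39, 16]

Step-to-step displacements: [-1, -5, -2], [+1, -3, +5], [-1, -5, -2], [+1, -3, +5], [-1, -5, -2], [+1, -3, +5] — a repeating cycle of length 2.
step 7: apply [-1, -5, -2] → [-10, -31, 13]
step 8: apply [+1, -3, +5] → [-9, -34, 18]
step 9: apply [-1, -5, -2] → [-10, -39, 16]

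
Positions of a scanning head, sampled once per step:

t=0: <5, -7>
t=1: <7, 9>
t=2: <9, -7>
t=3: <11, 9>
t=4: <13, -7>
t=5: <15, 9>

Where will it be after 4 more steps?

<23, 9>

The first coordinate changes by +2 each step, so at step 9 it is 5 + 9·(2) = 23.
The second coordinate repeats the cycle [-7, 9] with period 2; step 9 mod 2 = 1, giving 9.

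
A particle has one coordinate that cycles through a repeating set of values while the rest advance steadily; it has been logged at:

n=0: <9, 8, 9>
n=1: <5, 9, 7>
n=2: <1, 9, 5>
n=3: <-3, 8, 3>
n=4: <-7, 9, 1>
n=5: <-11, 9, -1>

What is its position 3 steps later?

First: linear, -4 per step → -23 at step 8.
Second: cycles through 8, 9, 9 every 3 steps. Step 8 lands at position 2 of the cycle → 9.
Third: linear, -2 per step → -7 at step 8.

<-23, 9, -7>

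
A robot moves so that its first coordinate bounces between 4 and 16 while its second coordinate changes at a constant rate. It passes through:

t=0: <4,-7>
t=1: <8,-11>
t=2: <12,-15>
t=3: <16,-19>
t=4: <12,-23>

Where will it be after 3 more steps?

<8,-35>

The first coordinate travels 4 per step and bounces off the walls at 4 and 16.
  step 5: 12 → 8
  step 6: 8 → 4
  step 7: 4 → 8
The second coordinate changes by -4 each step: at step 7 it is -35.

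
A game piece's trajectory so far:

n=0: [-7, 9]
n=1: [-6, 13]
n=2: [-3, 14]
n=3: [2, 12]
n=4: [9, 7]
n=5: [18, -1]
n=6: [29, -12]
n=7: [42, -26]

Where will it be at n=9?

[74, -63]

First differences are [+1, +4], [+3, +1], [+5, -2], [+7, -5], [+9, -8], [+11, -11], [+13, -14]; their common second difference is [+2, -3] (constant acceleration).
step 8: [42, -26] + [+15, -17] → [57, -43]
step 9: [57, -43] + [+17, -20] → [74, -63]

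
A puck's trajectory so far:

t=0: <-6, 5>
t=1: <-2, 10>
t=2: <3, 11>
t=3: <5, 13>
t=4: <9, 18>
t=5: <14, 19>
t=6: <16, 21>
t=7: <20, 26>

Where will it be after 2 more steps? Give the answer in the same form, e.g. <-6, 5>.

Step-to-step displacements: <+4, +5>, <+5, +1>, <+2, +2>, <+4, +5>, <+5, +1>, <+2, +2>, <+4, +5> — a repeating cycle of length 3.
step 8: apply <+5, +1> → <25, 27>
step 9: apply <+2, +2> → <27, 29>

<27, 29>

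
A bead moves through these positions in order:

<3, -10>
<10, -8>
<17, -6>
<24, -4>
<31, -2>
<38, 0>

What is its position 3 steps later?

Constant displacement of <+7, +2> per step.
step 6: <38, 0> + <+7, +2> → <45, 2>
step 7: <45, 2> + <+7, +2> → <52, 4>
step 8: <52, 4> + <+7, +2> → <59, 6>

<59, 6>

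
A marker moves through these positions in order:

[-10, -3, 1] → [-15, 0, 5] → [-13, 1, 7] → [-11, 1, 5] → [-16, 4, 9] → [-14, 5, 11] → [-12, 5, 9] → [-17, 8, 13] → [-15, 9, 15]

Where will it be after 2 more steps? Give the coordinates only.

[-18, 12, 17]

Differencing gives [-5, +3, +4], [+2, +1, +2], [+2, +0, -2], [-5, +3, +4], [+2, +1, +2], [+2, +0, -2], [-5, +3, +4], [+2, +1, +2]. This is the pattern [-5, +3, +4], [+2, +1, +2], [+2, +0, -2] repeated.
step 9: apply [+2, +0, -2] → [-13, 9, 13]
step 10: apply [-5, +3, +4] → [-18, 12, 17]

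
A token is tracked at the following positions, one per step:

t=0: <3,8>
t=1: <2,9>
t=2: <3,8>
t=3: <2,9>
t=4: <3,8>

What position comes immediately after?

<2,9>

Step-to-step displacements: <-1,+1>, <+1,-1>, <-1,+1>, <+1,-1>; each is -1× the previous.
step 5: <3,8> + <-1,+1> → <2,9>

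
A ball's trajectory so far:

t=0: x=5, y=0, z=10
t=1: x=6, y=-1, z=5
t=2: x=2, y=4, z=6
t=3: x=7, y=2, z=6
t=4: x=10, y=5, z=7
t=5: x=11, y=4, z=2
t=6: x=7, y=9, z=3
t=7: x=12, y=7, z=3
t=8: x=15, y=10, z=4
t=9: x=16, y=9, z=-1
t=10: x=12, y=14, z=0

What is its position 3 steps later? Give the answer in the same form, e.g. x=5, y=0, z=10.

The moves between consecutive positions are (+1, -1, -5), (-4, +5, +1), (+5, -2, +0), (+3, +3, +1), (+1, -1, -5), (-4, +5, +1), (+5, -2, +0), (+3, +3, +1), (+1, -1, -5), (-4, +5, +1); they repeat the 4-cycle [(+1, -1, -5), (-4, +5, +1), (+5, -2, +0), (+3, +3, +1)].
step 11: apply (+5, -2, +0) → x=17, y=12, z=0
step 12: apply (+3, +3, +1) → x=20, y=15, z=1
step 13: apply (+1, -1, -5) → x=21, y=14, z=-4

x=21, y=14, z=-4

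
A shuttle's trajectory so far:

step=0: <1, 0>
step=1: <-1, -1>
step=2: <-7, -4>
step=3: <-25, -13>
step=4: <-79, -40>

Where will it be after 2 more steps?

<-727, -364>

The jumps are <-2, -1>, <-6, -3>, <-18, -9>, <-54, -27> — a geometric progression with ratio 3.
step 5: <-79, -40> + <-162, -81> → <-241, -121>
step 6: <-241, -121> + <-486, -243> → <-727, -364>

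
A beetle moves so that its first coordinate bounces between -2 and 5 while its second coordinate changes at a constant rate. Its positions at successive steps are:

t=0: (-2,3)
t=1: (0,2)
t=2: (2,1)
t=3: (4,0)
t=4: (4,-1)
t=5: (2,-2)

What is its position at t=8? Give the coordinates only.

The first coordinate reflects between -2 and 5, moving 2 per step.
  step 6: 2 → 0
  step 7: 0 → -2
  step 8: -2 → 0
The second coordinate changes by -1 each step: at step 8 it is -5.

(0,-5)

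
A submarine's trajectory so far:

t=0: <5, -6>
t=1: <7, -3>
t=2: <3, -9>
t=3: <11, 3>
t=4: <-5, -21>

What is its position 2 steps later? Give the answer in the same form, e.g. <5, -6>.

<-37, -69>

Step-to-step displacements: <+2, +3>, <-4, -6>, <+8, +12>, <-16, -24>; each is -2× the previous.
step 5: <-5, -21> + <+32, +48> → <27, 27>
step 6: <27, 27> + <-64, -96> → <-37, -69>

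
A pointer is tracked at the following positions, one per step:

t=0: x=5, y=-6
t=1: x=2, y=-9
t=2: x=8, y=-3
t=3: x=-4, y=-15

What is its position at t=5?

Consecutive displacements (-3, -3), (+6, +6), (-12, -12) scale by a factor of -2 each step.
step 4: x=-4, y=-15 + (+24, +24) → x=20, y=9
step 5: x=20, y=9 + (-48, -48) → x=-28, y=-39

x=-28, y=-39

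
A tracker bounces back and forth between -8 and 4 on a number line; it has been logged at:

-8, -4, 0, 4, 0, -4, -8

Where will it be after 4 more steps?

The value travels 4 per step and bounces off the walls at -8 and 4.
  step 7: -8 → -4
  step 8: -4 → 0
  step 9: 0 → 4
  step 10: 4 → 0

0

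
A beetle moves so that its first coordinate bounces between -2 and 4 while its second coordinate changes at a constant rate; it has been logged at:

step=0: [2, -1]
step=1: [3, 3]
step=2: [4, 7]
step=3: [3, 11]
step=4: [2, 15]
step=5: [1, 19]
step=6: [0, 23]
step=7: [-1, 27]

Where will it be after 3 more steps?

The first coordinate reflects between -2 and 4, moving 1 per step.
  step 8: -1 → -2
  step 9: -2 → -1
  step 10: -1 → 0
The second coordinate changes by +4 each step: at step 10 it is 39.

[0, 39]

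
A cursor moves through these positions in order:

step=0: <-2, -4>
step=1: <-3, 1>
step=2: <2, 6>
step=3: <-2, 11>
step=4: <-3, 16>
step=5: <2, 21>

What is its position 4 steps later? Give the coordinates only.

The first coordinate repeats the cycle [-2, -3, 2] with period 3; step 9 mod 3 = 0, giving -2.
The second coordinate changes by +5 each step, so at step 9 it is -4 + 9·(5) = 41.

<-2, 41>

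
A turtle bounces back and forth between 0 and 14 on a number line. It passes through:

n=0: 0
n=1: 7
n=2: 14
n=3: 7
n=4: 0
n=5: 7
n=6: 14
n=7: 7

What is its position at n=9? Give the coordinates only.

7

The value travels 7 per step and bounces off the walls at 0 and 14.
  step 8: 7 → 0
  step 9: 0 → 7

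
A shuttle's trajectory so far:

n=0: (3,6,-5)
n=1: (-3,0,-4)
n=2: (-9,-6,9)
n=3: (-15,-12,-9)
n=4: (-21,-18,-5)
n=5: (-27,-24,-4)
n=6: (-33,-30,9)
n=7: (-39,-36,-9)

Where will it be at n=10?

First: linear, -6 per step → -57 at step 10.
Second: linear, -6 per step → -54 at step 10.
Third: cycles through -5, -4, 9, -9 every 4 steps. Step 10 lands at position 2 of the cycle → 9.

(-57,-54,9)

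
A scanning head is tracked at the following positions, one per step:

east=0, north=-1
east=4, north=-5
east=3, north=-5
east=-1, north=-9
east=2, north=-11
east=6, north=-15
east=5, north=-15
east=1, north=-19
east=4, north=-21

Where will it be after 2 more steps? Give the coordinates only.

Differencing gives (+4, -4), (-1, +0), (-4, -4), (+3, -2), (+4, -4), (-1, +0), (-4, -4), (+3, -2). This is the pattern (+4, -4), (-1, +0), (-4, -4), (+3, -2) repeated.
step 9: apply (+4, -4) → east=8, north=-25
step 10: apply (-1, +0) → east=7, north=-25

east=7, north=-25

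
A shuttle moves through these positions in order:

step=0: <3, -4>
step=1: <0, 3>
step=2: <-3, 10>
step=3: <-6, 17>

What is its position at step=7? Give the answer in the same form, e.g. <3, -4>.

Each step adds <-3, +7> to the position.
step 4: <-6, 17> + <-3, +7> → <-9, 24>
step 5: <-9, 24> + <-3, +7> → <-12, 31>
step 6: <-12, 31> + <-3, +7> → <-15, 38>
step 7: <-15, 38> + <-3, +7> → <-18, 45>

<-18, 45>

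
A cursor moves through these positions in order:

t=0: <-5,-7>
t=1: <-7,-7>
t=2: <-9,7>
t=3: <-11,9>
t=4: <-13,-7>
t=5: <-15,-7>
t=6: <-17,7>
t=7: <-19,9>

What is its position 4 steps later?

The first coordinate changes by -2 each step, so at step 11 it is -5 + 11·(-2) = -27.
The second coordinate repeats the cycle [-7, -7, 7, 9] with period 4; step 11 mod 4 = 3, giving 9.

<-27,9>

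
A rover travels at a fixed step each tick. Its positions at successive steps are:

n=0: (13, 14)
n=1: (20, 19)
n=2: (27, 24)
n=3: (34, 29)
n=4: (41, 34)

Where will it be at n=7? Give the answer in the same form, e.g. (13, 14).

(62, 49)

Constant displacement of (+7, +5) per step.
step 5: (41, 34) + (+7, +5) → (48, 39)
step 6: (48, 39) + (+7, +5) → (55, 44)
step 7: (55, 44) + (+7, +5) → (62, 49)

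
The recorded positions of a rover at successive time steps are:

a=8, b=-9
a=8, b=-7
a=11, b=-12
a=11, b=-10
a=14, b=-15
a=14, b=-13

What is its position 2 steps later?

a=17, b=-16

Step-to-step displacements: (+0, +2), (+3, -5), (+0, +2), (+3, -5), (+0, +2) — a repeating cycle of length 2.
step 6: apply (+3, -5) → a=17, b=-18
step 7: apply (+0, +2) → a=17, b=-16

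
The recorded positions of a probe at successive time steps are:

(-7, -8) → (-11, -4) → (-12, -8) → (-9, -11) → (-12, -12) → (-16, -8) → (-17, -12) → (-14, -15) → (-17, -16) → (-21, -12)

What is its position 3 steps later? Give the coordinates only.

Step-to-step displacements: (-4, +4), (-1, -4), (+3, -3), (-3, -1), (-4, +4), (-1, -4), (+3, -3), (-3, -1), (-4, +4) — a repeating cycle of length 4.
step 10: apply (-1, -4) → (-22, -16)
step 11: apply (+3, -3) → (-19, -19)
step 12: apply (-3, -1) → (-22, -20)

(-22, -20)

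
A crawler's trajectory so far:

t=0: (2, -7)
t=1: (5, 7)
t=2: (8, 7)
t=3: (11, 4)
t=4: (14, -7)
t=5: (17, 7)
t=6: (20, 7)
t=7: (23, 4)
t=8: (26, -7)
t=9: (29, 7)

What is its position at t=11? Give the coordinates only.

(35, 4)

The first coordinate changes by +3 each step, so at step 11 it is 2 + 11·(3) = 35.
The second coordinate repeats the cycle [-7, 7, 7, 4] with period 4; step 11 mod 4 = 3, giving 4.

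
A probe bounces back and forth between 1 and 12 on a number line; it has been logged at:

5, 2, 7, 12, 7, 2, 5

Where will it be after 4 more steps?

3

The value travels 5 per step and bounces off the walls at 1 and 12.
  step 7: 5 → 10
  step 8: 10 → 9
  step 9: 9 → 4
  step 10: 4 → 3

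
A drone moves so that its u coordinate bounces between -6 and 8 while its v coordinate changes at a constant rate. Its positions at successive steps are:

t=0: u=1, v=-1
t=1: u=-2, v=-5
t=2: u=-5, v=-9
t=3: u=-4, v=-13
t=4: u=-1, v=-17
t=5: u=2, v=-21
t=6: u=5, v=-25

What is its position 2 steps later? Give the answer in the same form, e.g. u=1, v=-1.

The u coordinate travels 3 per step and bounces off the walls at -6 and 8.
  step 7: 5 → 8
  step 8: 8 → 5
The v coordinate changes by -4 each step: at step 8 it is -33.

u=5, v=-33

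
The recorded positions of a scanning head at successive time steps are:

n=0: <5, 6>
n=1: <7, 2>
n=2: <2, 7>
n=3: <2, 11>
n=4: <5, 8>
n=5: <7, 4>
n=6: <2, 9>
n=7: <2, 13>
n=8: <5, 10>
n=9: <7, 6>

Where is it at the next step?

The moves between consecutive positions are <+2, -4>, <-5, +5>, <+0, +4>, <+3, -3>, <+2, -4>, <-5, +5>, <+0, +4>, <+3, -3>, <+2, -4>; they repeat the 4-cycle [<+2, -4>, <-5, +5>, <+0, +4>, <+3, -3>].
step 10: apply <-5, +5> → <2, 11>

<2, 11>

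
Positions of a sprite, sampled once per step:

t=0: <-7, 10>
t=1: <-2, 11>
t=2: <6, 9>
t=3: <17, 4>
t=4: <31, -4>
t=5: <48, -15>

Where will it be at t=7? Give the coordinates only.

Successive displacements: <+5, +1>, <+8, -2>, <+11, -5>, <+14, -8>, <+17, -11> — each changes by <+3, -3>.
step 6: <48, -15> + <+20, -14> → <68, -29>
step 7: <68, -29> + <+23, -17> → <91, -46>

<91, -46>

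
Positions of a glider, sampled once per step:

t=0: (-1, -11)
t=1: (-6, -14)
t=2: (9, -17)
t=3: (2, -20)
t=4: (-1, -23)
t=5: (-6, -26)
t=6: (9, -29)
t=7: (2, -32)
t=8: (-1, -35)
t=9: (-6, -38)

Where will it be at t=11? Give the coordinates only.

The first coordinate repeats the cycle [-1, -6, 9, 2] with period 4; step 11 mod 4 = 3, giving 2.
The second coordinate changes by -3 each step, so at step 11 it is -11 + 11·(-3) = -44.

(2, -44)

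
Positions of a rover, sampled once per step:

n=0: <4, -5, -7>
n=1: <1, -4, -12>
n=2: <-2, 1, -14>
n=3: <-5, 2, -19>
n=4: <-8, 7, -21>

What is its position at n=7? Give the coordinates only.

Differencing gives <-3, +1, -5>, <-3, +5, -2>, <-3, +1, -5>, <-3, +5, -2>. This is the pattern <-3, +1, -5>, <-3, +5, -2> repeated.
step 5: apply <-3, +1, -5> → <-11, 8, -26>
step 6: apply <-3, +5, -2> → <-14, 13, -28>
step 7: apply <-3, +1, -5> → <-17, 14, -33>

<-17, 14, -33>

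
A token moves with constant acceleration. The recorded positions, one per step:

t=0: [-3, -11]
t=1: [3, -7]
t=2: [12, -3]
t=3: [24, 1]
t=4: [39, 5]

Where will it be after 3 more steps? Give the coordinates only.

[102, 17]

Taking differences between consecutive positions: [+6, +4], [+9, +4], [+12, +4], [+15, +4]. These grow by [+3, +0] each step.
step 5: [39, 5] + [+18, +4] → [57, 9]
step 6: [57, 9] + [+21, +4] → [78, 13]
step 7: [78, 13] + [+24, +4] → [102, 17]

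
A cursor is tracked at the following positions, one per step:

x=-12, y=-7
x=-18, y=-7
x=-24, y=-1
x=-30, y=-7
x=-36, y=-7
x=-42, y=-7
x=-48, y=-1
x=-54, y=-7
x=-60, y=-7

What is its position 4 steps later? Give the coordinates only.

The x coordinate changes by -6 each step, so at step 12 it is -12 + 12·(-6) = -84.
The y coordinate repeats the cycle [-7, -7, -1, -7] with period 4; step 12 mod 4 = 0, giving -7.

x=-84, y=-7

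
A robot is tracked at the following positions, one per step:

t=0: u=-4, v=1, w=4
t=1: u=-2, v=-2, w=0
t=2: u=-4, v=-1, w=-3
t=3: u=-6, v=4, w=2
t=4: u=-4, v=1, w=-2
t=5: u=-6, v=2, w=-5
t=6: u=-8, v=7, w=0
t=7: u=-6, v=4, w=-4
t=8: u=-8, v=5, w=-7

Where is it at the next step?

Step-to-step displacements: (+2, -3, -4), (-2, +1, -3), (-2, +5, +5), (+2, -3, -4), (-2, +1, -3), (-2, +5, +5), (+2, -3, -4), (-2, +1, -3) — a repeating cycle of length 3.
step 9: apply (-2, +5, +5) → u=-10, v=10, w=-2

u=-10, v=10, w=-2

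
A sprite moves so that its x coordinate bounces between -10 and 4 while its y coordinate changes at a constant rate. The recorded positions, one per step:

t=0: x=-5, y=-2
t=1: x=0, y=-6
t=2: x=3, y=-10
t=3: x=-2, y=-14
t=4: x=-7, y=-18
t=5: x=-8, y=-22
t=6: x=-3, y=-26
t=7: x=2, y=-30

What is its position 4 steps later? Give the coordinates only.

The x coordinate reflects between -10 and 4, moving 5 per step.
  step 8: 2 → 1
  step 9: 1 → -4
  step 10: -4 → -9
  step 11: -9 → -6
The y coordinate changes by -4 each step: at step 11 it is -46.

x=-6, y=-46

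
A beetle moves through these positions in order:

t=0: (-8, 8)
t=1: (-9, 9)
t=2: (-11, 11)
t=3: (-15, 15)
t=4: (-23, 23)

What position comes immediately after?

Step-to-step displacements: (-1, +1), (-2, +2), (-4, +4), (-8, +8); each is 2× the previous.
step 5: (-23, 23) + (-16, +16) → (-39, 39)

(-39, 39)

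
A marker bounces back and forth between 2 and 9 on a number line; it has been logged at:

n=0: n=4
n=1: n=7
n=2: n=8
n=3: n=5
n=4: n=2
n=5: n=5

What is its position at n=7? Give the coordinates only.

The value reflects between 2 and 9, moving 3 per step.
  step 6: 5 → 8
  step 7: 8 → 7

n=7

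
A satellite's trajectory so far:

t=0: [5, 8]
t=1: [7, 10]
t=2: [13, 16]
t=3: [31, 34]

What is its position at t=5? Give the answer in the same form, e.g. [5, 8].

[247, 250]

Step-to-step displacements: [+2, +2], [+6, +6], [+18, +18]; each is 3× the previous.
step 4: [31, 34] + [+54, +54] → [85, 88]
step 5: [85, 88] + [+162, +162] → [247, 250]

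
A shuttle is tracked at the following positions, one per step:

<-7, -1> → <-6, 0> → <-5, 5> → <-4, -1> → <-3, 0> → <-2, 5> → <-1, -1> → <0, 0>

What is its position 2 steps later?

<2, -1>

First: linear, +1 per step → 2 at step 9.
Second: cycles through -1, 0, 5 every 3 steps. Step 9 lands at position 0 of the cycle → -1.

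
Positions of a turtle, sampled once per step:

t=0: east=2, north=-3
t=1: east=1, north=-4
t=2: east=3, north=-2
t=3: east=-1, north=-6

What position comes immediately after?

Consecutive displacements (-1,-1), (+2,+2), (-4,-4) scale by a factor of -2 each step.
step 4: east=-1, north=-6 + (+8,+8) → east=7, north=2

east=7, north=2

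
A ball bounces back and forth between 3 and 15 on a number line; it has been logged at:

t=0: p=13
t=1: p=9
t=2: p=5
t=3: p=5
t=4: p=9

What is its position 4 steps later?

p=5

The value travels 4 per step and bounces off the walls at 3 and 15.
  step 5: 9 → 13
  step 6: 13 → 13
  step 7: 13 → 9
  step 8: 9 → 5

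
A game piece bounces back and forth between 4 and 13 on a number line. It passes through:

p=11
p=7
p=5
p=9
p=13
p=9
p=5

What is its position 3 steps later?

p=11

The value reflects between 4 and 13, moving 4 per step.
  step 7: 5 → 7
  step 8: 7 → 11
  step 9: 11 → 11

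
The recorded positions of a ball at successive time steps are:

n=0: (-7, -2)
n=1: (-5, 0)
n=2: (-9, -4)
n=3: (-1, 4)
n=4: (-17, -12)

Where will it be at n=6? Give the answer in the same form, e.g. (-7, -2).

(-49, -44)

Consecutive displacements (+2, +2), (-4, -4), (+8, +8), (-16, -16) scale by a factor of -2 each step.
step 5: (-17, -12) + (+32, +32) → (15, 20)
step 6: (15, 20) + (-64, -64) → (-49, -44)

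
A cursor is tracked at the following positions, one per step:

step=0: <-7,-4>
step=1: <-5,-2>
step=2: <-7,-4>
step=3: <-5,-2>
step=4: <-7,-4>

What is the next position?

Step-to-step displacements: <+2,+2>, <-2,-2>, <+2,+2>, <-2,-2>; each is -1× the previous.
step 5: <-7,-4> + <+2,+2> → <-5,-2>

<-5,-2>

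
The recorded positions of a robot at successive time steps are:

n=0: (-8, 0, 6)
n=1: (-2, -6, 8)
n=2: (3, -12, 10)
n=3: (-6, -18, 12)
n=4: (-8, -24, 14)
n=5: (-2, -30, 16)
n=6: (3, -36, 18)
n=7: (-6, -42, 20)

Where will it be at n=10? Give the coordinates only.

(3, -60, 26)

The first coordinate repeats the cycle [-8, -2, 3, -6] with period 4; step 10 mod 4 = 2, giving 3.
The second coordinate changes by -6 each step, so at step 10 it is 0 + 10·(-6) = -60.
The third coordinate changes by +2 each step, so at step 10 it is 6 + 10·(2) = 26.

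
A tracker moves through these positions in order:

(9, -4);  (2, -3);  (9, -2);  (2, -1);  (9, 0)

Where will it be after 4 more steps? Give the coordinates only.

The first coordinate repeats the cycle [9, 2] with period 2; step 8 mod 2 = 0, giving 9.
The second coordinate changes by +1 each step, so at step 8 it is -4 + 8·(1) = 4.

(9, 4)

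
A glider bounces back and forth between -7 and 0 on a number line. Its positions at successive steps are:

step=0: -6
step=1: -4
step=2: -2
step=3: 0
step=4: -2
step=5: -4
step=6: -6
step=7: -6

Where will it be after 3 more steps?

The value travels 2 per step and bounces off the walls at -7 and 0.
  step 8: -6 → -4
  step 9: -4 → -2
  step 10: -2 → 0

0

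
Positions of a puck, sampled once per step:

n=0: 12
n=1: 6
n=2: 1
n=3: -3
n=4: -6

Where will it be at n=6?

Taking differences between consecutive positions: -6, -5, -4, -3. These grow by +1 each step.
step 5: -6 − 2 → -8
step 6: -8 − 1 → -9

-9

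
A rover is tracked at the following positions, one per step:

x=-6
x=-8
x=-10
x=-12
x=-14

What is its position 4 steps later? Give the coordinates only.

x=-22

Constant displacement of -2 per step.
step 5: -14 − 2 → x=-16
step 6: -16 − 2 → x=-18
step 7: -18 − 2 → x=-20
step 8: -20 − 2 → x=-22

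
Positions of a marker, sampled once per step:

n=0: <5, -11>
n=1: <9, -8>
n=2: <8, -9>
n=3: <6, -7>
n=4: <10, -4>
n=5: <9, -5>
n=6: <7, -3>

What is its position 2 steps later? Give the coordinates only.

Step-to-step displacements: <+4, +3>, <-1, -1>, <-2, +2>, <+4, +3>, <-1, -1>, <-2, +2> — a repeating cycle of length 3.
step 7: apply <+4, +3> → <11, 0>
step 8: apply <-1, -1> → <10, -1>

<10, -1>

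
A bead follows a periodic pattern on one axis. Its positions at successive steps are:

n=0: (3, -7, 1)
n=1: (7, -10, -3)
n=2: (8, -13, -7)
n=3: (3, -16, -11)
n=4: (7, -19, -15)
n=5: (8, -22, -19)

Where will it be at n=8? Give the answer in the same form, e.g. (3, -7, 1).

First: cycles through 3, 7, 8 every 3 steps. Step 8 lands at position 2 of the cycle → 8.
Second: linear, -3 per step → -31 at step 8.
Third: linear, -4 per step → -31 at step 8.

(8, -31, -31)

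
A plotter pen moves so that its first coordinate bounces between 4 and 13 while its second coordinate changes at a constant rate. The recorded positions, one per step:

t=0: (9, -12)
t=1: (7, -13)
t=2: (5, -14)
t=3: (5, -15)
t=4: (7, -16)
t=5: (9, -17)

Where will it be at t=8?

(11, -20)

The first coordinate travels 2 per step and bounces off the walls at 4 and 13.
  step 6: 9 → 11
  step 7: 11 → 13
  step 8: 13 → 11
The second coordinate changes by -1 each step: at step 8 it is -20.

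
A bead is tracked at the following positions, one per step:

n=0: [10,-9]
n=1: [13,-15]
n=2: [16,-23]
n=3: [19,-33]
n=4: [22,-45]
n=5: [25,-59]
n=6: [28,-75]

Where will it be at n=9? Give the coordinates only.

[37,-135]

Taking differences between consecutive positions: [+3,-6], [+3,-8], [+3,-10], [+3,-12], [+3,-14], [+3,-16]. These grow by [+0,-2] each step.
step 7: [28,-75] + [+3,-18] → [31,-93]
step 8: [31,-93] + [+3,-20] → [34,-113]
step 9: [34,-113] + [+3,-22] → [37,-135]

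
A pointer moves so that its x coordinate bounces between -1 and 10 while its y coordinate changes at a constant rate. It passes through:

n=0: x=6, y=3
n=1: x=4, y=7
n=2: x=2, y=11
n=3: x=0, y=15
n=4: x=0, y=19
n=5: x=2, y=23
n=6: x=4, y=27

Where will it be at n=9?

The x coordinate reflects between -1 and 10, moving 2 per step.
  step 7: 4 → 6
  step 8: 6 → 8
  step 9: 8 → 10
The y coordinate changes by +4 each step: at step 9 it is 39.

x=10, y=39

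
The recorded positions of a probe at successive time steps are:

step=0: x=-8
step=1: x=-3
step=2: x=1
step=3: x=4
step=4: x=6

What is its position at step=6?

x=7

First differences are +5, +4, +3, +2; their common second difference is -1 (constant acceleration).
step 5: 6 + 1 → x=7
step 6: 7 + 0 → x=7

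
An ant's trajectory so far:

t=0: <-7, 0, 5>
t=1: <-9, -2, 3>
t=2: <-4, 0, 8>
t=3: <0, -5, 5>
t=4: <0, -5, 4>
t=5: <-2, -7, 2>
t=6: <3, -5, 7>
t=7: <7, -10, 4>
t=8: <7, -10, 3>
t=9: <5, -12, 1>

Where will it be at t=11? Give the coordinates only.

Step-to-step displacements: <-2, -2, -2>, <+5, +2, +5>, <+4, -5, -3>, <+0, +0, -1>, <-2, -2, -2>, <+5, +2, +5>, <+4, -5, -3>, <+0, +0, -1>, <-2, -2, -2> — a repeating cycle of length 4.
step 10: apply <+5, +2, +5> → <10, -10, 6>
step 11: apply <+4, -5, -3> → <14, -15, 3>

<14, -15, 3>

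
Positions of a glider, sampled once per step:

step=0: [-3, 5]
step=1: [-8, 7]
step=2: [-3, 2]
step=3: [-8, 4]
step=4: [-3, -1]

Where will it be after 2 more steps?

[-3, -4]

The moves between consecutive positions are [-5, +2], [+5, -5], [-5, +2], [+5, -5]; they repeat the 2-cycle [[-5, +2], [+5, -5]].
step 5: apply [-5, +2] → [-8, 1]
step 6: apply [+5, -5] → [-3, -4]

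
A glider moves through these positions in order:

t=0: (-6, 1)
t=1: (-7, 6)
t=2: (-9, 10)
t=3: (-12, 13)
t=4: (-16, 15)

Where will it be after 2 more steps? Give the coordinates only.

Successive displacements: (-1, +5), (-2, +4), (-3, +3), (-4, +2) — each changes by (-1, -1).
step 5: (-16, 15) + (-5, +1) → (-21, 16)
step 6: (-21, 16) + (-6, +0) → (-27, 16)

(-27, 16)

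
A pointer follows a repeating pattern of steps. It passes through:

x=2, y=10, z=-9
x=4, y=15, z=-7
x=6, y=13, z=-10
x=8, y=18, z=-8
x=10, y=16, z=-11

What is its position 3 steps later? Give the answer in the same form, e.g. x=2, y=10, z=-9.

Step-to-step displacements: (+2,+5,+2), (+2,-2,-3), (+2,+5,+2), (+2,-2,-3) — a repeating cycle of length 2.
step 5: apply (+2,+5,+2) → x=12, y=21, z=-9
step 6: apply (+2,-2,-3) → x=14, y=19, z=-12
step 7: apply (+2,+5,+2) → x=16, y=24, z=-10

x=16, y=24, z=-10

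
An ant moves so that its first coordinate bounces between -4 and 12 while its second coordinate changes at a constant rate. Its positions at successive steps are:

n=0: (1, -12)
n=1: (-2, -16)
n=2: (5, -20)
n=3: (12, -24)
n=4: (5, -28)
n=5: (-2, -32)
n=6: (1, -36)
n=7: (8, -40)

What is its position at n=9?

(2, -48)

The first coordinate reflects between -4 and 12, moving 7 per step.
  step 8: 8 → 9
  step 9: 9 → 2
The second coordinate changes by -4 each step: at step 9 it is -48.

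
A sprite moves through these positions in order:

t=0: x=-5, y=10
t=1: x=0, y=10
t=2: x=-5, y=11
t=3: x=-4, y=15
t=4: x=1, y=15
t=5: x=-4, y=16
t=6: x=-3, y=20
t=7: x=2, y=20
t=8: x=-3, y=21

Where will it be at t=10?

x=3, y=25

Step-to-step displacements: (+5, +0), (-5, +1), (+1, +4), (+5, +0), (-5, +1), (+1, +4), (+5, +0), (-5, +1) — a repeating cycle of length 3.
step 9: apply (+1, +4) → x=-2, y=25
step 10: apply (+5, +0) → x=3, y=25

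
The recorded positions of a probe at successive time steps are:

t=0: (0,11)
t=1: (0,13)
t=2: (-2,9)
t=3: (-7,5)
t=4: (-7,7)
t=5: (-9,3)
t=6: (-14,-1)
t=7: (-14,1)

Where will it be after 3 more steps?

(-21,-5)

Differencing gives (+0,+2), (-2,-4), (-5,-4), (+0,+2), (-2,-4), (-5,-4), (+0,+2). This is the pattern (+0,+2), (-2,-4), (-5,-4) repeated.
step 8: apply (-2,-4) → (-16,-3)
step 9: apply (-5,-4) → (-21,-7)
step 10: apply (+0,+2) → (-21,-5)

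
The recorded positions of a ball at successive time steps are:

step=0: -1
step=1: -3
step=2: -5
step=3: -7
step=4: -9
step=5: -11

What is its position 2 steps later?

The position changes by -2 every step.
step 6: -11 − 2 → -13
step 7: -13 − 2 → -15

-15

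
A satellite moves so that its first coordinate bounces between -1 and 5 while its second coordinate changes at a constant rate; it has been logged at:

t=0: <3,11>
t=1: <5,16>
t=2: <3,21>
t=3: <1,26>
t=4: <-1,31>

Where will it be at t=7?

The first coordinate travels 2 per step and bounces off the walls at -1 and 5.
  step 5: -1 → 1
  step 6: 1 → 3
  step 7: 3 → 5
The second coordinate changes by +5 each step: at step 7 it is 46.

<5,46>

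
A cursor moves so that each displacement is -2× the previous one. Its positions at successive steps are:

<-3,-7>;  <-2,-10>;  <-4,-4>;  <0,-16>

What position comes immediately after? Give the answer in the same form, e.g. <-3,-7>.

The jumps are <+1,-3>, <-2,+6>, <+4,-12> — a geometric progression with ratio -2.
step 4: <0,-16> + <-8,+24> → <-8,8>

<-8,8>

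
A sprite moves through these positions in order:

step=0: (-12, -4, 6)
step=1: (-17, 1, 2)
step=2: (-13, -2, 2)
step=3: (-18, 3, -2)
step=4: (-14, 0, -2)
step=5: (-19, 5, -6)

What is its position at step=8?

Step-to-step displacements: (-5, +5, -4), (+4, -3, +0), (-5, +5, -4), (+4, -3, +0), (-5, +5, -4) — a repeating cycle of length 2.
step 6: apply (+4, -3, +0) → (-15, 2, -6)
step 7: apply (-5, +5, -4) → (-20, 7, -10)
step 8: apply (+4, -3, +0) → (-16, 4, -10)

(-16, 4, -10)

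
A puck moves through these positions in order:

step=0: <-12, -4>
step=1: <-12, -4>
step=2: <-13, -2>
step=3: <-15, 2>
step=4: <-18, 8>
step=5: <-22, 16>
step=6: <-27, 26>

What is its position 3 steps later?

<-48, 68>

Successive displacements: <+0, +0>, <-1, +2>, <-2, +4>, <-3, +6>, <-4, +8>, <-5, +10> — each changes by <-1, +2>.
step 7: <-27, 26> + <-6, +12> → <-33, 38>
step 8: <-33, 38> + <-7, +14> → <-40, 52>
step 9: <-40, 52> + <-8, +16> → <-48, 68>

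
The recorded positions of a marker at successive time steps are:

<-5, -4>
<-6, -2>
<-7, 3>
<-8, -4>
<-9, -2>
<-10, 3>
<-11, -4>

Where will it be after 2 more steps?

<-13, 3>

The first coordinate changes by -1 each step, so at step 8 it is -5 + 8·(-1) = -13.
The second coordinate repeats the cycle [-4, -2, 3] with period 3; step 8 mod 3 = 2, giving 3.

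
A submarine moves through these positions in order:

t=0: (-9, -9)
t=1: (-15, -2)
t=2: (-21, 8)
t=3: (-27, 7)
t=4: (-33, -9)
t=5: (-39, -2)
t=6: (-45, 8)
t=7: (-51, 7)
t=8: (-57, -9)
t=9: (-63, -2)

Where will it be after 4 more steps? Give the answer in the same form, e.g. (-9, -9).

The first coordinate changes by -6 each step, so at step 13 it is -9 + 13·(-6) = -87.
The second coordinate repeats the cycle [-9, -2, 8, 7] with period 4; step 13 mod 4 = 1, giving -2.

(-87, -2)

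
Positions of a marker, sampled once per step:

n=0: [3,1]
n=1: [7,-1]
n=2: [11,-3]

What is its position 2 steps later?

Each step adds [+4,-2] to the position.
step 3: [11,-3] + [+4,-2] → [15,-5]
step 4: [15,-5] + [+4,-2] → [19,-7]

[19,-7]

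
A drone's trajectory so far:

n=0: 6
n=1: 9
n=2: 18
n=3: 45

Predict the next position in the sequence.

The jumps are +3, +9, +27 — a geometric progression with ratio 3.
step 4: 45 + 81 → 126

126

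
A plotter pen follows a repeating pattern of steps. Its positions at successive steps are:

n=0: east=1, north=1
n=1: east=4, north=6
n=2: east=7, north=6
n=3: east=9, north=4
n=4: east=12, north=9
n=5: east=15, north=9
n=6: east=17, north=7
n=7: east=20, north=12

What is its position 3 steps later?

east=28, north=15

Differencing gives (+3, +5), (+3, +0), (+2, -2), (+3, +5), (+3, +0), (+2, -2), (+3, +5). This is the pattern (+3, +5), (+3, +0), (+2, -2) repeated.
step 8: apply (+3, +0) → east=23, north=12
step 9: apply (+2, -2) → east=25, north=10
step 10: apply (+3, +5) → east=28, north=15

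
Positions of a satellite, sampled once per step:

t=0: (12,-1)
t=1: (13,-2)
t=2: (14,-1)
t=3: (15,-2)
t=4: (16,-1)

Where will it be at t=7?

(19,-2)

Step-to-step displacements: (+1,-1), (+1,+1), (+1,-1), (+1,+1) — a repeating cycle of length 2.
step 5: apply (+1,-1) → (17,-2)
step 6: apply (+1,+1) → (18,-1)
step 7: apply (+1,-1) → (19,-2)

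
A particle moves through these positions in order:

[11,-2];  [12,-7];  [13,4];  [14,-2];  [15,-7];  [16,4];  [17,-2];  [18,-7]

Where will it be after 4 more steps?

[22,4]

The first coordinate changes by +1 each step, so at step 11 it is 11 + 11·(1) = 22.
The second coordinate repeats the cycle [-2, -7, 4] with period 3; step 11 mod 3 = 2, giving 4.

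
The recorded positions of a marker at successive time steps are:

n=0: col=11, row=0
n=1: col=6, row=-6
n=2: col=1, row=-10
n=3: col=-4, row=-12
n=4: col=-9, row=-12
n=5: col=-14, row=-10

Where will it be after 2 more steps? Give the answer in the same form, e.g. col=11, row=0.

Successive displacements: (-5, -6), (-5, -4), (-5, -2), (-5, +0), (-5, +2) — each changes by (+0, +2).
step 6: col=-14, row=-10 + (-5, +4) → col=-19, row=-6
step 7: col=-19, row=-6 + (-5, +6) → col=-24, row=0

col=-24, row=0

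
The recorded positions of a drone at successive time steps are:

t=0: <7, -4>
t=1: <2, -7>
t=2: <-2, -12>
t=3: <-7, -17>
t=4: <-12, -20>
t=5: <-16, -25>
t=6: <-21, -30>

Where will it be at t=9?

<-35, -43>

The moves between consecutive positions are <-5, -3>, <-4, -5>, <-5, -5>, <-5, -3>, <-4, -5>, <-5, -5>; they repeat the 3-cycle [<-5, -3>, <-4, -5>, <-5, -5>].
step 7: apply <-5, -3> → <-26, -33>
step 8: apply <-4, -5> → <-30, -38>
step 9: apply <-5, -5> → <-35, -43>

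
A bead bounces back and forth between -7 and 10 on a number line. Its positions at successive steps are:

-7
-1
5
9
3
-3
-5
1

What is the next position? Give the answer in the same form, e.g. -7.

7

The value travels 6 per step and bounces off the walls at -7 and 10.
  step 8: 1 → 7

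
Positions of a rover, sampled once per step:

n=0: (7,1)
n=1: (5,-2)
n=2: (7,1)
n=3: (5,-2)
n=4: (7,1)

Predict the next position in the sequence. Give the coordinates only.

Step-to-step displacements: (-2,-3), (+2,+3), (-2,-3), (+2,+3); each is -1× the previous.
step 5: (7,1) + (-2,-3) → (5,-2)

(5,-2)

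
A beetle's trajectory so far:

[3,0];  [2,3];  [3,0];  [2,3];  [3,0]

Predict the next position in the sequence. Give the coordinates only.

[2,3]

Step-to-step displacements: [-1,+3], [+1,-3], [-1,+3], [+1,-3]; each is -1× the previous.
step 5: [3,0] + [-1,+3] → [2,3]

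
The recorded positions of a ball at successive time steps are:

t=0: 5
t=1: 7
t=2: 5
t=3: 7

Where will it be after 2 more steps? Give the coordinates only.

The jumps are +2, -2, +2 — a geometric progression with ratio -1.
step 4: 7 − 2 → 5
step 5: 5 + 2 → 7

7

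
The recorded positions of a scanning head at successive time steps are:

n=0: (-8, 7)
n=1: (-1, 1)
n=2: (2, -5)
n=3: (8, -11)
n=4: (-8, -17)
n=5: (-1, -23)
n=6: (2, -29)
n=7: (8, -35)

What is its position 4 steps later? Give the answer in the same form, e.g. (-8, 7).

The first coordinate repeats the cycle [-8, -1, 2, 8] with period 4; step 11 mod 4 = 3, giving 8.
The second coordinate changes by -6 each step, so at step 11 it is 7 + 11·(-6) = -59.

(8, -59)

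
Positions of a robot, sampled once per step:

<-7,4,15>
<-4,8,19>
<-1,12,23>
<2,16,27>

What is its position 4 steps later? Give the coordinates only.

<14,32,43>

Constant displacement of <+3,+4,+4> per step.
step 4: <2,16,27> + <+3,+4,+4> → <5,20,31>
step 5: <5,20,31> + <+3,+4,+4> → <8,24,35>
step 6: <8,24,35> + <+3,+4,+4> → <11,28,39>
step 7: <11,28,39> + <+3,+4,+4> → <14,32,43>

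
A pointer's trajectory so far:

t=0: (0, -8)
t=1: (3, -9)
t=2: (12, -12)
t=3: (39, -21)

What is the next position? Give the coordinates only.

Consecutive displacements (+3, -1), (+9, -3), (+27, -9) scale by a factor of 3 each step.
step 4: (39, -21) + (+81, -27) → (120, -48)

(120, -48)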